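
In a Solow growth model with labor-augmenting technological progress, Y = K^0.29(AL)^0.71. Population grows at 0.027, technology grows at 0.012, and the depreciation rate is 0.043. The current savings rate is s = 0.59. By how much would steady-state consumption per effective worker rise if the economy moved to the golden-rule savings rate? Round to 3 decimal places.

Break-even investment rate: n + g + δ = 0.027 + 0.012 + 0.043 = 0.082.
Current steady state (s = 0.59): k* = (0.59/0.082)^(1/0.71) ≈ 16.1100, y* = 16.1100^0.29 ≈ 2.2390, c* = (1−0.59)·2.2390 ≈ 0.9180.
Golden rule sets MPK = n+g+δ: 0.29·k^(0.29−1) = 0.082, so k_gold = (0.29/0.082)^(1/0.71) ≈ 5.9245.
y_gold = 5.9245^0.29 ≈ 1.6752, c_gold = y_gold − 0.082·k_gold ≈ 1.1894.
Gain: Δc = 1.1894 − 0.9180 ≈ 0.2714.

Δc ≈ 0.271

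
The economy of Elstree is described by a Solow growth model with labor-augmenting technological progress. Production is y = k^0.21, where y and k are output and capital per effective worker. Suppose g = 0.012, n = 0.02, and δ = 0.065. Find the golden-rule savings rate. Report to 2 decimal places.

The effective depreciation rate is n + g + δ = 0.02 + 0.012 + 0.065 = 0.097.
At the golden rule MPK = n+g+δ, and in any Cobb-Douglas steady state s = (n+g+δ)·k/y = MPK·k/y = capital's share 0.21.

s_gold = 0.21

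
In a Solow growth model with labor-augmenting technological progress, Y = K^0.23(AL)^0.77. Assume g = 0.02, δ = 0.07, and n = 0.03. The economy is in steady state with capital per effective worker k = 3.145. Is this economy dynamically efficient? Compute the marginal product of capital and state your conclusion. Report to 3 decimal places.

dynamically inefficient; MPK ≈ 0.095

Capital per effective worker breaks even when investment replaces (n + g + δ)·k; here n + g + δ = 0.12.
MPK = 0.23·k^(0.23−1) = 0.23·3.145^(-0.77) ≈ 0.0952.
MPK < 0.12, so the economy is dynamically inefficient (over-saving).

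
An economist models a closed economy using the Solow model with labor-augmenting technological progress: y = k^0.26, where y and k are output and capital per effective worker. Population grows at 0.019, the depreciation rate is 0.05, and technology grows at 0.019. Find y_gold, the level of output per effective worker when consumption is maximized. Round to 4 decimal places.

y_gold ≈ 1.4632

The effective depreciation rate is n + g + δ = 0.019 + 0.019 + 0.05 = 0.088.
Maximizing c = f(k) − (n+g+δ)·k gives f'(k) = n+g+δ, i.e. 0.26·k^(0.26−1) = 0.088, so k_gold = (0.26/0.088)^(1/0.74) ≈ 4.3231.
Output: y_gold = k_gold^0.26 = 4.3231^0.26 ≈ 1.4632.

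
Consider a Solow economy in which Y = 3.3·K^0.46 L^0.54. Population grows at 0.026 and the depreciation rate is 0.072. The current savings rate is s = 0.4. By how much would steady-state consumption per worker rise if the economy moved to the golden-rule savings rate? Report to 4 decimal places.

Δc ≈ 0.2502

Capital per worker breaks even when investment replaces (n + δ)·k; here n + δ = 0.098.
Current steady state (s = 0.4): k* = (0.4·3.3/0.098)^(1/0.54) ≈ 123.4198, y* = 3.3·123.4198^0.46 ≈ 30.2379, c* = (1−0.4)·30.2379 ≈ 18.1427.
Setting f'(k) = n+δ gives 0.46·3.3·k^(0.46−1) = 0.098, hence k_gold = (0.46·3.3/0.098)^(1/0.54) ≈ 159.8779.
y_gold = 3.3·159.8779^0.46 ≈ 34.0609, c_gold = y_gold − 0.098·k_gold ≈ 18.3929.
Gain: Δc = 18.3929 − 18.1427 ≈ 0.2502.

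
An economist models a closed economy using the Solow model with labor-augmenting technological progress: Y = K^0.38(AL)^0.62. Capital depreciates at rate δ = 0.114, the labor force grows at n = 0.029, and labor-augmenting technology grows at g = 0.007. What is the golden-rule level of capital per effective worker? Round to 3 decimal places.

Break-even investment rate: n + g + δ = 0.029 + 0.007 + 0.114 = 0.15.
At the golden rule the marginal product of capital equals n+g+δ: 0.38·k^(0.38−1) = 0.15. Solving, k_gold = (0.38/0.15)^(1/0.62) ≈ 4.4783.

k_gold ≈ 4.478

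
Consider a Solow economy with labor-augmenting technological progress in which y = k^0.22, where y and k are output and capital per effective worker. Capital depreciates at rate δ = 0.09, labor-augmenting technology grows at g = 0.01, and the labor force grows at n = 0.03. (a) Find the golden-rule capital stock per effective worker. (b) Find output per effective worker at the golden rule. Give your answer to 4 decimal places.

Capital per effective worker breaks even when investment replaces (n + g + δ)·k; here n + g + δ = 0.13.
Golden rule sets MPK = n+g+δ: 0.22·k^(0.22−1) = 0.13, so k_gold = (0.22/0.13)^(1/0.78) ≈ 1.9630.
y_gold = 1.9630^0.22 ≈ 1.1600.

(a) k_gold ≈ 1.9630; (b) y_gold ≈ 1.1600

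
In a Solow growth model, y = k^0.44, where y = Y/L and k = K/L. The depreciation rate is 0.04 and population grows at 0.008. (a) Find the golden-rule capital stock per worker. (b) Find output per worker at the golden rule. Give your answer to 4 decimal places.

Capital per worker breaks even when investment replaces (n + δ)·k; here n + δ = 0.048.
Maximizing c = f(k) − (n+δ)·k gives f'(k) = n+δ, i.e. 0.44·k^(0.44−1) = 0.048, so k_gold = (0.44/0.048)^(1/0.56) ≈ 52.2679.
y_gold = 52.2679^0.44 ≈ 5.7019.

(a) k_gold ≈ 52.2679; (b) y_gold ≈ 5.7019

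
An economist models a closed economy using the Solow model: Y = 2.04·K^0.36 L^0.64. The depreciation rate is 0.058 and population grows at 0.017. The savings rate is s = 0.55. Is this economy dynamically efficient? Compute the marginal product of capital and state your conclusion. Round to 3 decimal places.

Capital per worker breaks even when investment replaces (n + δ)·k; here n + δ = 0.075.
Steady-state k*: s·A·k^0.36 = 0.075·k gives k* = (0.55·2.04/0.075)^(1/0.64) ≈ 68.5221.
MPK = 0.36·2.04·68.5221^(-0.64) ≈ 0.0491.
MPK < n+δ = 0.075, so the economy is dynamically inefficient (over-saving).

dynamically inefficient; MPK ≈ 0.049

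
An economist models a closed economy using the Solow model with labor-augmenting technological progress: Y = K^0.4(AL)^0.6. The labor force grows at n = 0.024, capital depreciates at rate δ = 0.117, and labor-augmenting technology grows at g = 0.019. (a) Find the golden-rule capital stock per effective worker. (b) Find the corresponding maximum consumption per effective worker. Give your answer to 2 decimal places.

(a) k_gold ≈ 4.61; (b) c_gold ≈ 1.11

The effective depreciation rate is n + g + δ = 0.024 + 0.019 + 0.117 = 0.16.
Setting f'(k) = n+g+δ gives 0.4·k^(0.4−1) = 0.16, hence k_gold = (0.4/0.16)^(1/0.6) ≈ 4.6050.
y_gold = 4.6050^0.4 ≈ 1.8420; c_gold = y_gold − 0.16·k_gold ≈ 1.1052.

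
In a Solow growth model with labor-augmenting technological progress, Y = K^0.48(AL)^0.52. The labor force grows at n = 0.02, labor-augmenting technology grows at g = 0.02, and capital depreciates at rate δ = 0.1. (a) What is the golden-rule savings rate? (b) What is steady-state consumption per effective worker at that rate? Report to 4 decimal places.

(a) s_gold = 0.4800; (b) c_gold ≈ 1.6216

The effective depreciation rate is n + g + δ = 0.02 + 0.02 + 0.1 = 0.14.
For Cobb-Douglas, s_gold equals capital's share: s_gold = 0.48.
Maximizing c = f(k) − (n+g+δ)·k gives f'(k) = n+g+δ, i.e. 0.48·k^(0.48−1) = 0.14, so k_gold = (0.48/0.14)^(1/0.52) ≈ 10.6921.
y_gold = 10.6921^0.48 ≈ 3.1185; c_gold = (1−0.48)·y_gold ≈ 1.6216.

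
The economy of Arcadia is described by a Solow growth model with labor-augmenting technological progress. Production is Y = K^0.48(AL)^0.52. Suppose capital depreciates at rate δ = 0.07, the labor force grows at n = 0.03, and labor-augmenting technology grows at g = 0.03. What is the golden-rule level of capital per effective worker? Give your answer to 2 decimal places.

The effective depreciation rate is n + g + δ = 0.03 + 0.03 + 0.07 = 0.13.
At the golden rule the marginal product of capital equals n+g+δ: 0.48·k^(0.48−1) = 0.13. Solving, k_gold = (0.48/0.13)^(1/0.52) ≈ 12.3298.

k_gold ≈ 12.33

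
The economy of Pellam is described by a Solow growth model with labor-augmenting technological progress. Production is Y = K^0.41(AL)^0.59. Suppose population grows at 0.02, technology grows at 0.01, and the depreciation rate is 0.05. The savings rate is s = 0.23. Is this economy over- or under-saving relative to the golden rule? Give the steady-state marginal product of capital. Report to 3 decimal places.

The effective depreciation rate is n + g + δ = 0.02 + 0.01 + 0.05 = 0.08.
Steady-state k*: s·k^0.41 = 0.08·k gives k* = (0.23/0.08)^(1/0.59) ≈ 5.9890.
MPK = 0.41·5.9890^(-0.59) ≈ 0.1426.
MPK > n+g+δ = 0.08, so the economy is dynamically efficient (under-saving).

under-saving; MPK ≈ 0.143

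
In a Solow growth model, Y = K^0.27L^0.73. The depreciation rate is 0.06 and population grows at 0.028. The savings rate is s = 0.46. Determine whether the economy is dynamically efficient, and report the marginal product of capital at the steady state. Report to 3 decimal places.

dynamically inefficient; MPK ≈ 0.052

Break-even investment rate: n + δ = 0.028 + 0.06 = 0.088.
Steady-state k*: s·k^0.27 = 0.088·k gives k* = (0.46/0.088)^(1/0.73) ≈ 9.6369.
MPK = 0.27·9.6369^(-0.73) ≈ 0.0517.
MPK < n+δ = 0.088, so the economy is dynamically inefficient (over-saving).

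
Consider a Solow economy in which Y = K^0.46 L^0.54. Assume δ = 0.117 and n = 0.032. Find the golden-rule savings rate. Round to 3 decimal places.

s_gold = 0.460

n + δ = 0.032 + 0.117 = 0.149.
At the golden rule MPK = n+δ, and in any Cobb-Douglas steady state s = (n+δ)·k/y = MPK·k/y = capital's share 0.46.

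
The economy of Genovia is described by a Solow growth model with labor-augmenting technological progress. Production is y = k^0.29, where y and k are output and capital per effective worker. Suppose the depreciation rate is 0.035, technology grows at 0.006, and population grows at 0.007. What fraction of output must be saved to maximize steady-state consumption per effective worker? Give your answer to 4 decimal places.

s_gold = 0.2900

n + g + δ = 0.007 + 0.006 + 0.035 = 0.048.
At the golden rule MPK = n+g+δ, and in any Cobb-Douglas steady state s = (n+g+δ)·k/y = MPK·k/y = capital's share 0.29.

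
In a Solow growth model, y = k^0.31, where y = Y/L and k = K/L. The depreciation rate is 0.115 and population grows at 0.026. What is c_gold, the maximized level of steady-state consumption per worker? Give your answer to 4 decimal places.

The effective depreciation rate is n + δ = 0.026 + 0.115 = 0.141.
Maximizing c = f(k) − (n+δ)·k gives f'(k) = n+δ, i.e. 0.31·k^(0.31−1) = 0.141, so k_gold = (0.31/0.141)^(1/0.69) ≈ 3.1323.
y_gold = 3.1323^0.31 ≈ 1.4247.
c_gold = y_gold − (n+δ)·k_gold = 1.4247 − 0.141·3.1323 ≈ 0.9830.

c_gold ≈ 0.9830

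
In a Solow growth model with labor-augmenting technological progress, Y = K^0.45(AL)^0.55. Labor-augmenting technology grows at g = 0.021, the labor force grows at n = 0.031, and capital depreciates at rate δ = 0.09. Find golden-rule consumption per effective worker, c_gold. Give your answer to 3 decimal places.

c_gold ≈ 1.413

Capital per effective worker breaks even when investment replaces (n + g + δ)·k; here n + g + δ = 0.142.
Maximizing c = f(k) − (n+g+δ)·k gives f'(k) = n+g+δ, i.e. 0.45·k^(0.45−1) = 0.142, so k_gold = (0.45/0.142)^(1/0.55) ≈ 8.1428.
y_gold = 8.1428^0.45 ≈ 2.5695.
c_gold = y_gold − (n+g+δ)·k_gold = 2.5695 − 0.142·8.1428 ≈ 1.4132.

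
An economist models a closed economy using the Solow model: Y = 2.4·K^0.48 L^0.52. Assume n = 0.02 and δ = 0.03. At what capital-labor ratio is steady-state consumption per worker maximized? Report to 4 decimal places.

k_gold ≈ 417.0217

Capital per worker breaks even when investment replaces (n + δ)·k; here n + δ = 0.05.
Golden rule sets MPK = n+δ: 0.48·2.4·k^(0.48−1) = 0.05, so k_gold = (0.48·2.4/0.05)^(1/0.52) ≈ 417.0217.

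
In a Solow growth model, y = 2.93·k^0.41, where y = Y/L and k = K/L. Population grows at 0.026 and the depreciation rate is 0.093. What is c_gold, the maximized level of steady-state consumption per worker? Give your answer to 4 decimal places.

c_gold ≈ 8.6196

The effective depreciation rate is n + δ = 0.026 + 0.093 = 0.119.
Setting f'(k) = n+δ gives 0.41·2.93·k^(0.41−1) = 0.119, hence k_gold = (0.41·2.93/0.119)^(1/0.59) ≈ 50.3352.
y_gold = 2.93·50.3352^0.41 ≈ 14.6095.
c_gold = y_gold − (n+δ)·k_gold = 14.6095 − 0.119·50.3352 ≈ 8.6196.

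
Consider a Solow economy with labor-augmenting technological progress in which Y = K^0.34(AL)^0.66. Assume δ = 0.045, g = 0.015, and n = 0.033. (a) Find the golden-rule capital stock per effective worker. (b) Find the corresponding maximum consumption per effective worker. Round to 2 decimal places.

(a) k_gold ≈ 7.13; (b) c_gold ≈ 1.29

n + g + δ = 0.033 + 0.015 + 0.045 = 0.093.
Maximizing c = f(k) − (n+g+δ)·k gives f'(k) = n+g+δ, i.e. 0.34·k^(0.34−1) = 0.093, so k_gold = (0.34/0.093)^(1/0.66) ≈ 7.1289.
y_gold = 7.1289^0.34 ≈ 1.9500; c_gold = y_gold − 0.093·k_gold ≈ 1.2870.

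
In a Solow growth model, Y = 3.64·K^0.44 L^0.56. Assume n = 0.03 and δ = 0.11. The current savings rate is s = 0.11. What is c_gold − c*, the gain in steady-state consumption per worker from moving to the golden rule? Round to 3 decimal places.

Δc ≈ 6.436

Capital per worker breaks even when investment replaces (n + δ)·k; here n + δ = 0.14.
Current steady state (s = 0.11): k* = (0.11·3.64/0.14)^(1/0.56) ≈ 6.5304, y* = 3.64·6.5304^0.44 ≈ 8.3114, c* = (1−0.11)·8.3114 ≈ 7.3972.
Maximizing c = f(k) − (n+δ)·k gives f'(k) = n+δ, i.e. 0.44·3.64·k^(0.44−1) = 0.14, so k_gold = (0.44·3.64/0.14)^(1/0.56) ≈ 77.6330.
y_gold = 3.64·77.6330^0.44 ≈ 24.7014, c_gold = y_gold − 0.14·k_gold ≈ 13.8328.
Gain: Δc = 13.8328 − 7.3972 ≈ 6.4356.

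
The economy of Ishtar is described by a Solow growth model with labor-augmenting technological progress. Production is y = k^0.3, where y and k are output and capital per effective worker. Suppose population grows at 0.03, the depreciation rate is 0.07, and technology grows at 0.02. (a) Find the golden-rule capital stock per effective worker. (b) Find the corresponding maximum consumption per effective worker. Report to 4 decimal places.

(a) k_gold ≈ 3.7024; (b) c_gold ≈ 1.0367

The effective depreciation rate is n + g + δ = 0.03 + 0.02 + 0.07 = 0.12.
Setting f'(k) = n+g+δ gives 0.3·k^(0.3−1) = 0.12, hence k_gold = (0.3/0.12)^(1/0.7) ≈ 3.7024.
y_gold = 3.7024^0.3 ≈ 1.4810; c_gold = y_gold − 0.12·k_gold ≈ 1.0367.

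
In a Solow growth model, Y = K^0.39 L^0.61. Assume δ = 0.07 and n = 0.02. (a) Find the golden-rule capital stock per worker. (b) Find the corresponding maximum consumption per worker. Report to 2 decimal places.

(a) k_gold ≈ 11.07; (b) c_gold ≈ 1.56

Break-even investment rate: n + δ = 0.02 + 0.07 = 0.09.
Golden rule sets MPK = n+δ: 0.39·k^(0.39−1) = 0.09, so k_gold = (0.39/0.09)^(1/0.61) ≈ 11.0655.
y_gold = 11.0655^0.39 ≈ 2.5536; c_gold = y_gold − 0.09·k_gold ≈ 1.5577.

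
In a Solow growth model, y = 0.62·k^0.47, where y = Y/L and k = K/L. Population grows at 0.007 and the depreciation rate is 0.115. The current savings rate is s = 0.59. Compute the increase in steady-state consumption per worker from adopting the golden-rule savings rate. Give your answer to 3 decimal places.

Δc ≈ 0.038

n + δ = 0.007 + 0.115 = 0.122.
Current steady state (s = 0.59): k* = (0.59·0.62/0.122)^(1/0.53) ≈ 7.9393, y* = 0.62·7.9393^0.47 ≈ 1.6417, c* = (1−0.59)·1.6417 ≈ 0.6731.
Setting f'(k) = n+δ gives 0.47·0.62·k^(0.47−1) = 0.122, hence k_gold = (0.47·0.62/0.122)^(1/0.53) ≈ 5.1695.
y_gold = 0.62·5.1695^0.47 ≈ 1.3419, c_gold = y_gold − 0.122·k_gold ≈ 0.7112.
Gain: Δc = 0.7112 − 0.6731 ≈ 0.0381.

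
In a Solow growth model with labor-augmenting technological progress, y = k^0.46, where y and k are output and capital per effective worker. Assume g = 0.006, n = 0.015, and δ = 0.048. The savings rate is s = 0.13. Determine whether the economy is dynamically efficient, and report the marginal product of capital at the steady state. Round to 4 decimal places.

Break-even investment rate: n + g + δ = 0.015 + 0.006 + 0.048 = 0.069.
Steady-state k*: s·k^0.46 = 0.069·k gives k* = (0.13/0.069)^(1/0.54) ≈ 3.2317.
MPK = 0.46·3.2317^(-0.54) ≈ 0.2442.
MPK > n+g+δ = 0.069, so the economy is dynamically efficient (under-saving).

dynamically efficient; MPK ≈ 0.2442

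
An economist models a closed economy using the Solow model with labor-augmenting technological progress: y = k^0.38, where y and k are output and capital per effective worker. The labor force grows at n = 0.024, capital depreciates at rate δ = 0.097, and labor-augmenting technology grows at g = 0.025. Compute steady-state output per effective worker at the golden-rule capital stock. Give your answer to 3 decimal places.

n + g + δ = 0.024 + 0.025 + 0.097 = 0.146.
Golden rule sets MPK = n+g+δ: 0.38·k^(0.38−1) = 0.146, so k_gold = (0.38/0.146)^(1/0.62) ≈ 4.6779.
Output: y_gold = k_gold^0.38 = 4.6779^0.38 ≈ 1.7973.

y_gold ≈ 1.797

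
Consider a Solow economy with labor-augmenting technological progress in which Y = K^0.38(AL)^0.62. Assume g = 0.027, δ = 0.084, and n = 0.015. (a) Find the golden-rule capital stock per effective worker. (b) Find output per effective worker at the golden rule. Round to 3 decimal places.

n + g + δ = 0.015 + 0.027 + 0.084 = 0.126.
Golden rule sets MPK = n+g+δ: 0.38·k^(0.38−1) = 0.126, so k_gold = (0.38/0.126)^(1/0.62) ≈ 5.9326.
y_gold = 5.9326^0.38 ≈ 1.9671.

(a) k_gold ≈ 5.933; (b) y_gold ≈ 1.967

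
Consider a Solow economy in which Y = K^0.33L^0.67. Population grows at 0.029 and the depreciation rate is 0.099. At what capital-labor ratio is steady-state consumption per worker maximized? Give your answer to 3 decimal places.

Break-even investment rate: n + δ = 0.029 + 0.099 = 0.128.
Setting f'(k) = n+δ gives 0.33·k^(0.33−1) = 0.128, hence k_gold = (0.33/0.128)^(1/0.67) ≈ 4.1104.

k_gold ≈ 4.110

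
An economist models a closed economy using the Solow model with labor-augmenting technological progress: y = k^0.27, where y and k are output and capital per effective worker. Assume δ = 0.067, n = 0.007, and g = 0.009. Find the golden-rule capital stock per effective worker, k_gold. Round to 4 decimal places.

Capital per effective worker breaks even when investment replaces (n + g + δ)·k; here n + g + δ = 0.083.
Setting f'(k) = n+g+δ gives 0.27·k^(0.27−1) = 0.083, hence k_gold = (0.27/0.083)^(1/0.73) ≈ 5.0322.

k_gold ≈ 5.0322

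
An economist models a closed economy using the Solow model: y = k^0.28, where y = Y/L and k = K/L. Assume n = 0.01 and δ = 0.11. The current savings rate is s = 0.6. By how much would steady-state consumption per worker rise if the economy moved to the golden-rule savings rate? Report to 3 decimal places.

Δc ≈ 0.253

The effective depreciation rate is n + δ = 0.01 + 0.11 = 0.12.
Current steady state (s = 0.6): k* = (0.6/0.12)^(1/0.72) ≈ 9.3496, y* = 9.3496^0.28 ≈ 1.8699, c* = (1−0.6)·1.8699 ≈ 0.7480.
Maximizing c = f(k) − (n+δ)·k gives f'(k) = n+δ, i.e. 0.28·k^(0.28−1) = 0.12, so k_gold = (0.28/0.12)^(1/0.72) ≈ 3.2440.
y_gold = 3.2440^0.28 ≈ 1.3903, c_gold = y_gold − 0.12·k_gold ≈ 1.0010.
Gain: Δc = 1.0010 − 0.7480 ≈ 0.2530.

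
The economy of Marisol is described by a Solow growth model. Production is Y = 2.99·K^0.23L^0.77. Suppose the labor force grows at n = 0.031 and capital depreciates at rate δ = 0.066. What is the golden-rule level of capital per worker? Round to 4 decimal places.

n + δ = 0.031 + 0.066 = 0.097.
Setting f'(k) = n+δ gives 0.23·2.99·k^(0.23−1) = 0.097, hence k_gold = (0.23·2.99/0.097)^(1/0.77) ≈ 12.7266.

k_gold ≈ 12.7266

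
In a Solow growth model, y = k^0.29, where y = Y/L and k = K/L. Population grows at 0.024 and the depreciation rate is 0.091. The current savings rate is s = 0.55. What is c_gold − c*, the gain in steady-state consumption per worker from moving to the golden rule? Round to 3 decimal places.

Δc ≈ 0.183

Break-even investment rate: n + δ = 0.024 + 0.091 = 0.115.
Current steady state (s = 0.55): k* = (0.55/0.115)^(1/0.71) ≈ 9.0631, y* = 9.0631^0.29 ≈ 1.8950, c* = (1−0.55)·1.8950 ≈ 0.8528.
Maximizing c = f(k) − (n+δ)·k gives f'(k) = n+δ, i.e. 0.29·k^(0.29−1) = 0.115, so k_gold = (0.29/0.115)^(1/0.71) ≈ 3.6794.
y_gold = 3.6794^0.29 ≈ 1.4591, c_gold = y_gold − 0.115·k_gold ≈ 1.0359.
Gain: Δc = 1.0359 − 0.8528 ≈ 0.1832.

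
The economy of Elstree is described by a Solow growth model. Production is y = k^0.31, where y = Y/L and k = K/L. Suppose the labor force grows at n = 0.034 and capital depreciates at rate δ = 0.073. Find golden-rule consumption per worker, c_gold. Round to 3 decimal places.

c_gold ≈ 1.113

n + δ = 0.034 + 0.073 = 0.107.
Setting f'(k) = n+δ gives 0.31·k^(0.31−1) = 0.107, hence k_gold = (0.31/0.107)^(1/0.69) ≈ 4.6723.
y_gold = 4.6723^0.31 ≈ 1.6127.
c_gold = y_gold − (n+δ)·k_gold = 1.6127 − 0.107·4.6723 ≈ 1.1128.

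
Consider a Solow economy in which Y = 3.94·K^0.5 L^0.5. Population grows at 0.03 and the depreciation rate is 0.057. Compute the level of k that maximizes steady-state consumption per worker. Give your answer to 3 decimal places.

k_gold ≈ 512.736

Capital per worker breaks even when investment replaces (n + δ)·k; here n + δ = 0.087.
At the golden rule the marginal product of capital equals n+δ: 0.5·3.94·k^(0.5−1) = 0.087. Solving, k_gold = (0.5·3.94/0.087)^(1/0.5) ≈ 512.7362.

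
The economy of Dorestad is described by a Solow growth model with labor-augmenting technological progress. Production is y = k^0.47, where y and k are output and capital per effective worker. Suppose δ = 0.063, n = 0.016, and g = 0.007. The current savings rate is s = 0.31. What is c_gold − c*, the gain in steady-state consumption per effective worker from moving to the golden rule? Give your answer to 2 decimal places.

Capital per effective worker breaks even when investment replaces (n + g + δ)·k; here n + g + δ = 0.086.
Current steady state (s = 0.31): k* = (0.31/0.086)^(1/0.53) ≈ 11.2379, y* = 11.2379^0.47 ≈ 3.1176, c* = (1−0.31)·3.1176 ≈ 2.1512.
Golden rule sets MPK = n+g+δ: 0.47·k^(0.47−1) = 0.086, so k_gold = (0.47/0.086)^(1/0.53) ≈ 24.6432.
y_gold = 24.6432^0.47 ≈ 4.5092, c_gold = y_gold − 0.086·k_gold ≈ 2.3899.
Gain: Δc = 2.3899 − 2.1512 ≈ 0.2387.

Δc ≈ 0.24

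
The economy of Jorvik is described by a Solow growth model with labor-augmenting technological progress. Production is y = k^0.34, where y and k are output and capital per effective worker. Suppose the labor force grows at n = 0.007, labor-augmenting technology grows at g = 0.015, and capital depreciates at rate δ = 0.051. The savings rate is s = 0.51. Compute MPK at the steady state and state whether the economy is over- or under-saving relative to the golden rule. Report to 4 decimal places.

over-saving; MPK ≈ 0.0487

Break-even investment rate: n + g + δ = 0.007 + 0.015 + 0.051 = 0.073.
Steady-state k*: s·k^0.34 = 0.073·k gives k* = (0.51/0.073)^(1/0.66) ≈ 19.0179.
MPK = 0.34·19.0179^(-0.66) ≈ 0.0487.
MPK < n+g+δ = 0.073, so the economy is dynamically inefficient (over-saving).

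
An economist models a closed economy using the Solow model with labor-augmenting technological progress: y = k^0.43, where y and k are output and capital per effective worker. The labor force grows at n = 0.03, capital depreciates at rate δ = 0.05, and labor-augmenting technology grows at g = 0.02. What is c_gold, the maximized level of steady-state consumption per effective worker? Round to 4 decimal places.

c_gold ≈ 1.7130

Capital per effective worker breaks even when investment replaces (n + g + δ)·k; here n + g + δ = 0.1.
At the golden rule the marginal product of capital equals n+g+δ: 0.43·k^(0.43−1) = 0.1. Solving, k_gold = (0.43/0.1)^(1/0.57) ≈ 12.9225.
y_gold = 12.9225^0.43 ≈ 3.0052.
c_gold = y_gold − (n+g+δ)·k_gold = 3.0052 − 0.1·12.9225 ≈ 1.7130.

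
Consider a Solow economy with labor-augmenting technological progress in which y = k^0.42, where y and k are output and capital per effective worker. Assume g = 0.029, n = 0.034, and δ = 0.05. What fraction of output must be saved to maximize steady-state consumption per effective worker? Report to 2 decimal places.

s_gold = 0.42

Break-even investment rate: n + g + δ = 0.034 + 0.029 + 0.05 = 0.113.
At the golden rule MPK = n+g+δ, and in any Cobb-Douglas steady state s = (n+g+δ)·k/y = MPK·k/y = capital's share 0.42.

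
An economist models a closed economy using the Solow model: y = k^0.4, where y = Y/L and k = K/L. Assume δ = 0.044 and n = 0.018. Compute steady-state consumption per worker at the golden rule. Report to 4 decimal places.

c_gold ≈ 2.0794

Break-even investment rate: n + δ = 0.018 + 0.044 = 0.062.
Golden rule sets MPK = n+δ: 0.4·k^(0.4−1) = 0.062, so k_gold = (0.4/0.062)^(1/0.6) ≈ 22.3587.
y_gold = 22.3587^0.4 ≈ 3.4656.
c_gold = y_gold − (n+δ)·k_gold = 3.4656 − 0.062·22.3587 ≈ 2.0794.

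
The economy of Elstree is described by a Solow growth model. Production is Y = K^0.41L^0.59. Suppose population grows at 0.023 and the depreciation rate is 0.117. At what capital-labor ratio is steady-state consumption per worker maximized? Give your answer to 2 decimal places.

k_gold ≈ 6.18

The effective depreciation rate is n + δ = 0.023 + 0.117 = 0.14.
Golden rule sets MPK = n+δ: 0.41·k^(0.41−1) = 0.14, so k_gold = (0.41/0.14)^(1/0.59) ≈ 6.1793.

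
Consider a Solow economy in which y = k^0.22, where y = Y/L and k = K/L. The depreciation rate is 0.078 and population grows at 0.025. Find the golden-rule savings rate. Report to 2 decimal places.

Break-even investment rate: n + δ = 0.025 + 0.078 = 0.103.
At the golden rule MPK = n+δ, and in any Cobb-Douglas steady state s = (n+δ)·k/y = MPK·k/y = capital's share 0.22.

s_gold = 0.22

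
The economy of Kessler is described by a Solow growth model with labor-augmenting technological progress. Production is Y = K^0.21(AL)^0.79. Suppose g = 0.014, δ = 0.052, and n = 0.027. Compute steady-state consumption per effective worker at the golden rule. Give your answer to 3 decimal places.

n + g + δ = 0.027 + 0.014 + 0.052 = 0.093.
Maximizing c = f(k) − (n+g+δ)·k gives f'(k) = n+g+δ, i.e. 0.21·k^(0.21−1) = 0.093, so k_gold = (0.21/0.093)^(1/0.79) ≈ 2.8039.
y_gold = 2.8039^0.21 ≈ 1.2417.
c_gold = y_gold − (n+g+δ)·k_gold = 1.2417 − 0.093·2.8039 ≈ 0.9810.

c_gold ≈ 0.981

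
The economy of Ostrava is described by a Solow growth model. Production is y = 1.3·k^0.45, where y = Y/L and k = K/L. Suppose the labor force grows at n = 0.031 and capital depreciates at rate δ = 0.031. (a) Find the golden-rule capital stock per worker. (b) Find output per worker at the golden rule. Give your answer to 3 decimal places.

(a) k_gold ≈ 59.197; (b) y_gold ≈ 8.156

Break-even investment rate: n + δ = 0.031 + 0.031 = 0.062.
At the golden rule the marginal product of capital equals n+δ: 0.45·1.3·k^(0.45−1) = 0.062. Solving, k_gold = (0.45·1.3/0.062)^(1/0.55) ≈ 59.1968.
y_gold = 1.3·59.1968^0.45 ≈ 8.1560.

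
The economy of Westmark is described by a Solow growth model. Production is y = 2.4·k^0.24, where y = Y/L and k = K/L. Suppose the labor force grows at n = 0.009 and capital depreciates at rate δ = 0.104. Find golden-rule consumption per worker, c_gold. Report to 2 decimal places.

c_gold ≈ 3.05

Break-even investment rate: n + δ = 0.009 + 0.104 = 0.113.
Golden rule sets MPK = n+δ: 0.24·2.4·k^(0.24−1) = 0.113, so k_gold = (0.24·2.4/0.113)^(1/0.76) ≈ 8.5254.
y_gold = 2.4·8.5254^0.24 ≈ 4.0141.
c_gold = y_gold − (n+δ)·k_gold = 4.0141 − 0.113·8.5254 ≈ 3.0507.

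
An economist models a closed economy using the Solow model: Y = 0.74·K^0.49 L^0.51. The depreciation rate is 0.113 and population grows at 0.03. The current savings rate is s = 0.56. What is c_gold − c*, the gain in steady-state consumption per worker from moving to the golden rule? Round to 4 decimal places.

The effective depreciation rate is n + δ = 0.03 + 0.113 = 0.143.
Current steady state (s = 0.56): k* = (0.56·0.74/0.143)^(1/0.51) ≈ 8.0546, y* = 0.74·8.0546^0.49 ≈ 2.0568, c* = (1−0.56)·2.0568 ≈ 0.9050.
Golden rule sets MPK = n+δ: 0.49·0.74·k^(0.49−1) = 0.143, so k_gold = (0.49·0.74/0.143)^(1/0.51) ≈ 6.1992.
y_gold = 0.74·6.1992^0.49 ≈ 1.8092, c_gold = y_gold − 0.143·k_gold ≈ 0.9227.
Gain: Δc = 0.9227 − 0.9050 ≈ 0.0177.

Δc ≈ 0.0177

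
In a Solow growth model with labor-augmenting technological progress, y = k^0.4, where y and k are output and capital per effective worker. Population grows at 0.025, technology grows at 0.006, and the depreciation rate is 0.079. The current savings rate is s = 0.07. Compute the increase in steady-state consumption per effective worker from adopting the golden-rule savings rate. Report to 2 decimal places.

n + g + δ = 0.025 + 0.006 + 0.079 = 0.11.
Current steady state (s = 0.07): k* = (0.07/0.11)^(1/0.6) ≈ 0.4708, y* = 0.4708^0.4 ≈ 0.7398, c* = (1−0.07)·0.7398 ≈ 0.6880.
Maximizing c = f(k) − (n+g+δ)·k gives f'(k) = n+g+δ, i.e. 0.4·k^(0.4−1) = 0.11, so k_gold = (0.4/0.11)^(1/0.6) ≈ 8.5990.
y_gold = 8.5990^0.4 ≈ 2.3647, c_gold = y_gold − 0.11·k_gold ≈ 1.4188.
Gain: Δc = 1.4188 − 0.6880 ≈ 0.7308.

Δc ≈ 0.73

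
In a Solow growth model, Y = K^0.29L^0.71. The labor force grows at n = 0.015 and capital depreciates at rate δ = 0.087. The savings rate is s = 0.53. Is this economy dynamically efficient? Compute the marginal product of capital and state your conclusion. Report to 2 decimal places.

dynamically inefficient; MPK ≈ 0.06

Break-even investment rate: n + δ = 0.015 + 0.087 = 0.102.
Steady-state k*: s·k^0.29 = 0.102·k gives k* = (0.53/0.102)^(1/0.71) ≈ 10.1858.
MPK = 0.29·10.1858^(-0.71) ≈ 0.0558.
MPK < n+δ = 0.102, so the economy is dynamically inefficient (over-saving).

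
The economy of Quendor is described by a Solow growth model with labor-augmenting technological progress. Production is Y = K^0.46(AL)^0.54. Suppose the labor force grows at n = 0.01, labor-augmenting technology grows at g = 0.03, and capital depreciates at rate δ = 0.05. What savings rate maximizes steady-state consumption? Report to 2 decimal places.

s_gold = 0.46

n + g + δ = 0.01 + 0.03 + 0.05 = 0.09.
At the golden rule MPK = n+g+δ, and in any Cobb-Douglas steady state s = (n+g+δ)·k/y = MPK·k/y = capital's share 0.46.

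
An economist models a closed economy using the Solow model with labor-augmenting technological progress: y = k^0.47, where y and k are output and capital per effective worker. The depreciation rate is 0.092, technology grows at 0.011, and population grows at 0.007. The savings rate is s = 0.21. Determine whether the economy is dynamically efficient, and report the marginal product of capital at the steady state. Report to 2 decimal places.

dynamically efficient; MPK ≈ 0.25

Break-even investment rate: n + g + δ = 0.007 + 0.011 + 0.092 = 0.11.
Steady-state k*: s·k^0.47 = 0.11·k gives k* = (0.21/0.11)^(1/0.53) ≈ 3.3874.
MPK = 0.47·3.3874^(-0.53) ≈ 0.2462.
MPK > n+g+δ = 0.11, so the economy is dynamically efficient (under-saving).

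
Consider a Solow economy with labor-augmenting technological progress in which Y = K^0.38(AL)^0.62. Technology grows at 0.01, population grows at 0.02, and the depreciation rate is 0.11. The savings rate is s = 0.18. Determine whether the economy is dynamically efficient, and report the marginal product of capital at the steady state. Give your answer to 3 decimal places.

dynamically efficient; MPK ≈ 0.296

The effective depreciation rate is n + g + δ = 0.02 + 0.01 + 0.11 = 0.14.
Steady-state k*: s·k^0.38 = 0.14·k gives k* = (0.18/0.14)^(1/0.62) ≈ 1.4998.
MPK = 0.38·1.4998^(-0.62) ≈ 0.2956.
MPK > n+g+δ = 0.14, so the economy is dynamically efficient (under-saving).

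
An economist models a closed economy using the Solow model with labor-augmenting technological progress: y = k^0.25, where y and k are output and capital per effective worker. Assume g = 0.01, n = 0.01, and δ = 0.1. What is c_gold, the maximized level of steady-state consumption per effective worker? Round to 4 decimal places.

Capital per effective worker breaks even when investment replaces (n + g + δ)·k; here n + g + δ = 0.12.
Maximizing c = f(k) − (n+g+δ)·k gives f'(k) = n+g+δ, i.e. 0.25·k^(0.25−1) = 0.12, so k_gold = (0.25/0.12)^(1/0.75) ≈ 2.6608.
y_gold = 2.6608^0.25 ≈ 1.2772.
c_gold = y_gold − (n+g+δ)·k_gold = 1.2772 − 0.12·2.6608 ≈ 0.9579.

c_gold ≈ 0.9579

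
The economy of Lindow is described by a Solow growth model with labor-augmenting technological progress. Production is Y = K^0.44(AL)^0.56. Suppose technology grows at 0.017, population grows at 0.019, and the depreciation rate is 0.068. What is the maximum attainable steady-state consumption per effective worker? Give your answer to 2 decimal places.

c_gold ≈ 1.74

Capital per effective worker breaks even when investment replaces (n + g + δ)·k; here n + g + δ = 0.104.
Golden rule sets MPK = n+g+δ: 0.44·k^(0.44−1) = 0.104, so k_gold = (0.44/0.104)^(1/0.56) ≈ 13.1403.
y_gold = 13.1403^0.44 ≈ 3.1059.
c_gold = y_gold − (n+g+δ)·k_gold = 3.1059 − 0.104·13.1403 ≈ 1.7393.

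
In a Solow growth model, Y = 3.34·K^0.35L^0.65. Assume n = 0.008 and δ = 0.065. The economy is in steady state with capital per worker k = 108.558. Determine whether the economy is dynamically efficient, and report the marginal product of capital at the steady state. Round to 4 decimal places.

dynamically inefficient; MPK ≈ 0.0555

The effective depreciation rate is n + δ = 0.008 + 0.065 = 0.073.
MPK = 0.35·3.34·k^(0.35−1) = 0.35·3.34·108.558^(-0.65) ≈ 0.0555.
MPK < 0.073, so the economy is dynamically inefficient (over-saving).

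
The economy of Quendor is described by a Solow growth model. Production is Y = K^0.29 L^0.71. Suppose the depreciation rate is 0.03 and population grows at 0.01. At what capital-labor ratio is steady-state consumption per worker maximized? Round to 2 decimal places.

n + δ = 0.01 + 0.03 = 0.04.
Golden rule sets MPK = n+δ: 0.29·k^(0.29−1) = 0.04, so k_gold = (0.29/0.04)^(1/0.71) ≈ 16.2833.

k_gold ≈ 16.28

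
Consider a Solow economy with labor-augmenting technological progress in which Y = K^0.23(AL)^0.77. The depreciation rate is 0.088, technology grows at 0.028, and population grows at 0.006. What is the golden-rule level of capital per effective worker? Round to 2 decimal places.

k_gold ≈ 2.28

The effective depreciation rate is n + g + δ = 0.006 + 0.028 + 0.088 = 0.122.
Golden rule sets MPK = n+g+δ: 0.23·k^(0.23−1) = 0.122, so k_gold = (0.23/0.122)^(1/0.77) ≈ 2.2784.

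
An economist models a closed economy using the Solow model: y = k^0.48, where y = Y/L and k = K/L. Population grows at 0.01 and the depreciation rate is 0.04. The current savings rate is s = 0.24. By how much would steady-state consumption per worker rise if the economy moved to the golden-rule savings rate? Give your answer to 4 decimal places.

Δc ≈ 0.9615

n + δ = 0.01 + 0.04 = 0.05.
Current steady state (s = 0.24): k* = (0.24/0.05)^(1/0.52) ≈ 20.4211, y* = 20.4211^0.48 ≈ 4.2544, c* = (1−0.24)·4.2544 ≈ 3.2333.
Maximizing c = f(k) − (n+δ)·k gives f'(k) = n+δ, i.e. 0.48·k^(0.48−1) = 0.05, so k_gold = (0.48/0.05)^(1/0.52) ≈ 77.4432.
y_gold = 77.4432^0.48 ≈ 8.0670, c_gold = y_gold − 0.05·k_gold ≈ 4.1948.
Gain: Δc = 4.1948 − 3.2333 ≈ 0.9615.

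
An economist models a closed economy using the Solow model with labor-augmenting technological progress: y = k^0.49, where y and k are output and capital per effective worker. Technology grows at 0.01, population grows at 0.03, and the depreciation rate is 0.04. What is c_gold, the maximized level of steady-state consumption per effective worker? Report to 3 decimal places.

Break-even investment rate: n + g + δ = 0.03 + 0.01 + 0.04 = 0.08.
Setting f'(k) = n+g+δ gives 0.49·k^(0.49−1) = 0.08, hence k_gold = (0.49/0.08)^(1/0.51) ≈ 34.9418.
y_gold = 34.9418^0.49 ≈ 5.7048.
c_gold = y_gold − (n+g+δ)·k_gold = 5.7048 − 0.08·34.9418 ≈ 2.9094.

c_gold ≈ 2.909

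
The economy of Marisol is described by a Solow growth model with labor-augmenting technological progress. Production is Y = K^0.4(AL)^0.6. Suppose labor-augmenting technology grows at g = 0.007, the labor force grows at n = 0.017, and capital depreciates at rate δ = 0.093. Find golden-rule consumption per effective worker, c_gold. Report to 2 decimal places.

Capital per effective worker breaks even when investment replaces (n + g + δ)·k; here n + g + δ = 0.117.
At the golden rule the marginal product of capital equals n+g+δ: 0.4·k^(0.4−1) = 0.117. Solving, k_gold = (0.4/0.117)^(1/0.6) ≈ 7.7587.
y_gold = 7.7587^0.4 ≈ 2.2694.
c_gold = y_gold − (n+g+δ)·k_gold = 2.2694 − 0.117·7.7587 ≈ 1.3617.

c_gold ≈ 1.36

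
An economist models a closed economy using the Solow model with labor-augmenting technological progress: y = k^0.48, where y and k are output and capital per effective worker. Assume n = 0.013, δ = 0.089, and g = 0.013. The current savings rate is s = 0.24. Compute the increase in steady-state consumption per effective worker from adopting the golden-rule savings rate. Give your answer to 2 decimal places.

n + g + δ = 0.013 + 0.013 + 0.089 = 0.115.
Current steady state (s = 0.24): k* = (0.24/0.115)^(1/0.52) ≈ 4.1157, y* = 4.1157^0.48 ≈ 1.9721, c* = (1−0.24)·1.9721 ≈ 1.4988.
Setting f'(k) = n+g+δ gives 0.48·k^(0.48−1) = 0.115, hence k_gold = (0.48/0.115)^(1/0.52) ≈ 15.6082.
y_gold = 15.6082^0.48 ≈ 3.7395, c_gold = y_gold − 0.115·k_gold ≈ 1.9445.
Gain: Δc = 1.9445 − 1.4988 ≈ 0.4457.

Δc ≈ 0.45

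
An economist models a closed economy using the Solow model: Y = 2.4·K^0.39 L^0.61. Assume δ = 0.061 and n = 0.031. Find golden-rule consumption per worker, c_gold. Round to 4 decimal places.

n + δ = 0.031 + 0.061 = 0.092.
At the golden rule the marginal product of capital equals n+δ: 0.39·2.4·k^(0.39−1) = 0.092. Solving, k_gold = (0.39·2.4/0.092)^(1/0.61) ≈ 44.8353.
y_gold = 2.4·44.8353^0.39 ≈ 10.5765.
c_gold = y_gold − (n+δ)·k_gold = 10.5765 − 0.092·44.8353 ≈ 6.4517.

c_gold ≈ 6.4517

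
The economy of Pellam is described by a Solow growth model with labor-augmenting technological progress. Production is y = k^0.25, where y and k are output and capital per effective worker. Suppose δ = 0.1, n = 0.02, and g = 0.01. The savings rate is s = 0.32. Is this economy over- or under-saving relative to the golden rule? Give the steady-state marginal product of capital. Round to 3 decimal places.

n + g + δ = 0.02 + 0.01 + 0.1 = 0.13.
Steady-state k*: s·k^0.25 = 0.13·k gives k* = (0.32/0.13)^(1/0.75) ≈ 3.3236.
MPK = 0.25·3.3236^(-0.75) ≈ 0.1016.
MPK < n+g+δ = 0.13, so the economy is dynamically inefficient (over-saving).

over-saving; MPK ≈ 0.102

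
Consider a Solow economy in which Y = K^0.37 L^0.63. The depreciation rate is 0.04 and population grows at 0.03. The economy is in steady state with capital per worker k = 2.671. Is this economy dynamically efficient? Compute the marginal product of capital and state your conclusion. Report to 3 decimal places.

Break-even investment rate: n + δ = 0.03 + 0.04 = 0.07.
MPK = 0.37·k^(0.37−1) = 0.37·2.671^(-0.63) ≈ 0.1992.
MPK > 0.07, so the economy is dynamically efficient (under-saving).

dynamically efficient; MPK ≈ 0.199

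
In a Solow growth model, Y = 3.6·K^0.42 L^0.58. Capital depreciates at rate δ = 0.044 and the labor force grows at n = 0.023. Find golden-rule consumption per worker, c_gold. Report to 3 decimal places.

c_gold ≈ 19.945

n + δ = 0.023 + 0.044 = 0.067.
Golden rule sets MPK = n+δ: 0.42·3.6·k^(0.42−1) = 0.067, so k_gold = (0.42·3.6/0.067)^(1/0.58) ≈ 215.5664.
y_gold = 3.6·215.5664^0.42 ≈ 34.3880.
c_gold = y_gold − (n+δ)·k_gold = 34.3880 − 0.067·215.5664 ≈ 19.9450.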